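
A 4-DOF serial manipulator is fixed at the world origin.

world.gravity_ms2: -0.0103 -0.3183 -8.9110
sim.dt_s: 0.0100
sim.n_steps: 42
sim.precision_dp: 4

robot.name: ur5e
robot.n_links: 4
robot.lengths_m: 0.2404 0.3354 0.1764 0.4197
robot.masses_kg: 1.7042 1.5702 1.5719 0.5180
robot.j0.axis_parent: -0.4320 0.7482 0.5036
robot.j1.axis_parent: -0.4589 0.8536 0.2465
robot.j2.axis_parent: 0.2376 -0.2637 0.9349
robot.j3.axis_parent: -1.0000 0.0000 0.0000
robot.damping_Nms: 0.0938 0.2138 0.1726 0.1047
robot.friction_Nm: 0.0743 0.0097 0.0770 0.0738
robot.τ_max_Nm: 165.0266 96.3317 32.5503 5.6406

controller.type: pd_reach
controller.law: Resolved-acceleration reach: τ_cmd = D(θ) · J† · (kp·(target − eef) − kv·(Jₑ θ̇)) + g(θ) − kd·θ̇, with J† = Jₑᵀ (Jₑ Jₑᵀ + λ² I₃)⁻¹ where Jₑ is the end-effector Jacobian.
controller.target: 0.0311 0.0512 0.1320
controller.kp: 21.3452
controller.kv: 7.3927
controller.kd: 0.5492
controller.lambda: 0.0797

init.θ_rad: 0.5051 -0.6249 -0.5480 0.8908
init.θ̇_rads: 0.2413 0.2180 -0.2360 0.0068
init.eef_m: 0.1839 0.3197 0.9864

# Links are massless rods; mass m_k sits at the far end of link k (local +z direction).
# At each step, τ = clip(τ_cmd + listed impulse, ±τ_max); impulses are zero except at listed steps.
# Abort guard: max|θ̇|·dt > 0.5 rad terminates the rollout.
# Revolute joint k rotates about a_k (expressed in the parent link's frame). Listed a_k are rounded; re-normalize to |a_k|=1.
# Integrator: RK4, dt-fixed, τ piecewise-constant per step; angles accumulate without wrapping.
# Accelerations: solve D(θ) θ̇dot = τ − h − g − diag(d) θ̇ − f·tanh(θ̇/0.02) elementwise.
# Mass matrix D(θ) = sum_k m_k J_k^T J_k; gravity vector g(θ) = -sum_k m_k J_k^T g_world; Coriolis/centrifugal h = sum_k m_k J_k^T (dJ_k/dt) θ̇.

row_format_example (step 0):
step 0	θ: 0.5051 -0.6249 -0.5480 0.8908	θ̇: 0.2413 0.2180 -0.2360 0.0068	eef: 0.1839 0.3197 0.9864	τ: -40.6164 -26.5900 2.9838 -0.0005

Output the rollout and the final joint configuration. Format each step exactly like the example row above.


step 1	θ: 0.5065 -0.6239 -0.5516 0.8944	θ̇: 0.0430 -0.0122 -0.4780 0.7018	eef: 0.1871 0.3215 0.9843	τ: -37.9865 -24.6044 2.9279 -0.4686
step 2	θ: 0.5060 -0.6249 -0.5573 0.9043	θ̇: -0.1515 -0.1956 -0.6669 1.2876	eef: 0.1896 0.3227 0.9808	τ: -35.2141 -22.5304 2.8194 -0.8352
step 3	θ: 0.5035 -0.6276 -0.5647 0.9196	θ̇: -0.3462 -0.3294 -0.8036 1.7772	eef: 0.1914 0.3232 0.9763	τ: -32.3545 -20.4149 2.6678 -1.1181
step 4	θ: 0.4991 -0.6313 -0.5732 0.9394	θ̇: -0.5391 -0.4192 -0.8942 2.1817	eef: 0.1925 0.3230 0.9710	τ: -29.4588 -18.2943 2.4842 -1.3317
step 5	θ: 0.4928 -0.6358 -0.5824 0.9629	θ̇: -0.7263 -0.4733 -0.9463 2.5112	eef: 0.1928 0.3221 0.9649	τ: -26.5723 -16.1981 2.2796 -1.4884
step 6	θ: 0.4846 -0.6407 -0.5920 0.9893	θ̇: -0.9043 -0.4995 -0.9683 2.7748	eef: 0.1925 0.3204 0.9583	τ: -23.7347 -14.1517 2.0638 -1.5985
step 7	θ: 0.4747 -0.6457 -0.6017 1.0181	θ̇: -1.0705 -0.5046 -0.9676 2.9806	eef: 0.1914 0.3180 0.9513	τ: -20.9783 -12.1759 1.8453 -1.6713
step 8	θ: 0.4633 -0.6507 -0.6113 1.0487	θ̇: -1.2232 -0.4943 -0.9507 3.1364	eef: 0.1898 0.3150 0.9439	τ: -18.3284 -10.2863 1.6304 -1.7144
step 9	θ: 0.4504 -0.6555 -0.6207 1.0806	θ̇: -1.3611 -0.4732 -0.9228 3.2490	eef: 0.1876 0.3113 0.9363	τ: -15.8026 -8.4939 1.4240 -1.7345
step 10	θ: 0.4361 -0.6601 -0.6297 1.1135	θ̇: -1.4838 -0.4451 -0.8879 3.3250	eef: 0.1848 0.3070 0.9285	τ: -13.4126 -6.8053 1.2294 -1.7373
step 11	θ: 0.4208 -0.6644 -0.6384 1.1470	θ̇: -1.5911 -0.4127 -0.8493 3.3702	eef: 0.1816 0.3021 0.9205	τ: -11.1646 -5.2238 1.0487 -1.7274
step 12	θ: 0.4044 -0.6684 -0.6467 1.1808	θ̇: -1.6833 -0.3785 -0.8091 3.3898	eef: 0.1779 0.2967 0.9124	τ: -9.0606 -3.7496 0.8829 -1.7086
step 13	θ: 0.3872 -0.6720 -0.6546 1.2147	θ̇: -1.7609 -0.3439 -0.7691 3.3883	eef: 0.1739 0.2909 0.9043	τ: -7.0992 -2.3810 0.7324 -1.6843
step 14	θ: 0.3693 -0.6753 -0.6621 1.2485	θ̇: -1.8247 -0.3101 -0.7302 3.3699	eef: 0.1695 0.2846 0.8961	τ: -5.2770 -1.1146 0.5968 -1.6568
step 15	θ: 0.3508 -0.6782 -0.6692 1.2820	θ̇: -1.8754 -0.2780 -0.6932 3.3381	eef: 0.1649 0.2781 0.8879	τ: -3.5885 0.0540 0.4757 -1.6281
step 16	θ: 0.3318 -0.6808 -0.6759 1.3152	θ̇: -1.9140 -0.2482 -0.6585 3.2957	eef: 0.1600 0.2712 0.8797	τ: -2.0275 1.1299 0.3681 -1.5999
step 17	θ: 0.3125 -0.6832 -0.6824 1.3479	θ̇: -1.9414 -0.2208 -0.6263 3.2454	eef: 0.1549 0.2642 0.8715	τ: -0.5871 2.1186 0.2730 -1.5731
step 18	θ: 0.2930 -0.6853 -0.6885 1.3801	θ̇: -1.9586 -0.1961 -0.5966 3.1893	eef: 0.1496 0.2570 0.8633	τ: 0.7401 3.0257 0.1894 -1.5487
step 19	θ: 0.2734 -0.6871 -0.6943 1.4116	θ̇: -1.9665 -0.1741 -0.5693 3.1291	eef: 0.1442 0.2496 0.8551	τ: 1.9613 3.8567 0.1161 -1.5271
step 20	θ: 0.2538 -0.6888 -0.6999 1.4426	θ̇: -1.9660 -0.1548 -0.5443 3.0663	eef: 0.1387 0.2422 0.8470	τ: 3.0838 4.6171 0.0522 -1.5088
step 21	θ: 0.2342 -0.6902 -0.7052 1.4730	θ̇: -1.9580 -0.1379 -0.5215 3.0021	eef: 0.1332 0.2347 0.8389	τ: 4.1145 5.3122 -0.0035 -1.4939
step 22	θ: 0.2146 -0.6915 -0.7103 1.5027	θ̇: -1.9433 -0.1233 -0.5006 2.9374	eef: 0.1276 0.2273 0.8308	τ: 5.0602 5.9471 -0.0519 -1.4825
step 23	θ: 0.1953 -0.6927 -0.7152 1.5317	θ̇: -1.9225 -0.1109 -0.4814 2.8729	eef: 0.1220 0.2199 0.8227	τ: 5.9271 6.5263 -0.0939 -1.4746
step 24	θ: 0.1762 -0.6938 -0.7199 1.5601	θ̇: -1.8965 -0.1004 -0.4638 2.8092	eef: 0.1164 0.2125 0.8147	τ: 6.7214 7.0543 -0.1302 -1.4700
step 25	θ: 0.1574 -0.6947 -0.7245 1.5879	θ̇: -1.8659 -0.0916 -0.4476 2.7469	eef: 0.1109 0.2052 0.8067	τ: 7.4484 7.5353 -0.1616 -1.4686
step 26	θ: 0.1389 -0.6956 -0.7289 1.6150	θ̇: -1.8311 -0.0843 -0.4326 2.6861	eef: 0.1054 0.1981 0.7987	τ: 8.1136 7.9731 -0.1886 -1.4703
step 27	θ: 0.1208 -0.6964 -0.7331 1.6416	θ̇: -1.7929 -0.0782 -0.4186 2.6271	eef: 0.1000 0.1910 0.7907	τ: 8.7216 8.3713 -0.2119 -1.4746
step 28	θ: 0.1031 -0.6972 -0.7372 1.6676	θ̇: -1.7517 -0.0733 -0.4055 2.5701	eef: 0.0946 0.1842 0.7827	τ: 9.2771 8.7330 -0.2320 -1.4815
step 29	θ: 0.0858 -0.6979 -0.7412 1.6930	θ̇: -1.7079 -0.0692 -0.3932 2.5152	eef: 0.0894 0.1774 0.7748	τ: 9.7843 9.0614 -0.2492 -1.4907
step 30	θ: 0.0690 -0.6986 -0.7451 1.7179	θ̇: -1.6620 -0.0658 -0.3816 2.4624	eef: 0.0842 0.1709 0.7668	τ: 10.2469 9.3592 -0.2640 -1.5019
step 31	θ: 0.0526 -0.6992 -0.7489 1.7423	θ̇: -1.6142 -0.0630 -0.3706 2.4116	eef: 0.0792 0.1646 0.7589	τ: 10.6685 9.6290 -0.2766 -1.5148
step 32	θ: 0.0367 -0.6998 -0.7525 1.7661	θ̇: -1.5650 -0.0605 -0.3601 2.3629	eef: 0.0744 0.1584 0.7510	τ: 11.0524 9.8732 -0.2874 -1.5293
step 33	θ: 0.0213 -0.7004 -0.7561 1.7895	θ̇: -1.5146 -0.0584 -0.3501 2.3162	eef: 0.0696 0.1524 0.7431	τ: 11.4017 10.0939 -0.2966 -1.5451
step 34	θ: 0.0064 -0.7010 -0.7595 1.8125	θ̇: -1.4633 -0.0564 -0.3405 2.2714	eef: 0.0650 0.1467 0.7352	τ: 11.7191 10.2930 -0.3043 -1.5620
step 35	θ: -0.0080 -0.7016 -0.7629 1.8349	θ̇: -1.4113 -0.0544 -0.3313 2.2285	eef: 0.0606 0.1411 0.7274	τ: 12.0072 10.4724 -0.3109 -1.5797
step 36	θ: -0.0218 -0.7021 -0.7662 1.8570	θ̇: -1.3589 -0.0524 -0.3224 2.1873	eef: 0.0563 0.1358 0.7196	τ: 12.2683 10.6338 -0.3163 -1.5981
step 37	θ: -0.0351 -0.7026 -0.7693 1.8787	θ̇: -1.3061 -0.0503 -0.3138 2.1477	eef: 0.0521 0.1306 0.7118	τ: 12.5046 10.7787 -0.3208 -1.6170
step 38	θ: -0.0479 -0.7031 -0.7724 1.9000	θ̇: -1.2532 -0.0480 -0.3056 2.1097	eef: 0.0482 0.1257 0.7040	τ: 12.7181 10.9084 -0.3245 -1.6362
step 39	θ: -0.0602 -0.7036 -0.7754 1.9209	θ̇: -1.2003 -0.0454 -0.2977 2.0731	eef: 0.0443 0.1210 0.6963	τ: 12.9106 11.0243 -0.3274 -1.6555
step 40	θ: -0.0719 -0.7040 -0.7784 1.9414	θ̇: -1.1475 -0.0425 -0.2900 2.0378	eef: 0.0407 0.1164 0.6886	τ: 13.0838 11.1275 -0.3297 -1.6749
step 41	θ: -0.0831 -0.7044 -0.7812 1.9616	θ̇: -1.0949 -0.0392 -0.2827 2.0037	eef: 0.0372 0.1121 0.6809	τ: 13.2393 11.2192 -0.3313 -1.6941
step 42	θ: -0.0938 -0.7048 -0.7840 1.9815	θ̇: -1.0427 -0.0356 -0.2756 1.9708	eef: 0.0339 0.1080 0.6733
final θ (rad): -0.0938 -0.7048 -0.7840 1.9815


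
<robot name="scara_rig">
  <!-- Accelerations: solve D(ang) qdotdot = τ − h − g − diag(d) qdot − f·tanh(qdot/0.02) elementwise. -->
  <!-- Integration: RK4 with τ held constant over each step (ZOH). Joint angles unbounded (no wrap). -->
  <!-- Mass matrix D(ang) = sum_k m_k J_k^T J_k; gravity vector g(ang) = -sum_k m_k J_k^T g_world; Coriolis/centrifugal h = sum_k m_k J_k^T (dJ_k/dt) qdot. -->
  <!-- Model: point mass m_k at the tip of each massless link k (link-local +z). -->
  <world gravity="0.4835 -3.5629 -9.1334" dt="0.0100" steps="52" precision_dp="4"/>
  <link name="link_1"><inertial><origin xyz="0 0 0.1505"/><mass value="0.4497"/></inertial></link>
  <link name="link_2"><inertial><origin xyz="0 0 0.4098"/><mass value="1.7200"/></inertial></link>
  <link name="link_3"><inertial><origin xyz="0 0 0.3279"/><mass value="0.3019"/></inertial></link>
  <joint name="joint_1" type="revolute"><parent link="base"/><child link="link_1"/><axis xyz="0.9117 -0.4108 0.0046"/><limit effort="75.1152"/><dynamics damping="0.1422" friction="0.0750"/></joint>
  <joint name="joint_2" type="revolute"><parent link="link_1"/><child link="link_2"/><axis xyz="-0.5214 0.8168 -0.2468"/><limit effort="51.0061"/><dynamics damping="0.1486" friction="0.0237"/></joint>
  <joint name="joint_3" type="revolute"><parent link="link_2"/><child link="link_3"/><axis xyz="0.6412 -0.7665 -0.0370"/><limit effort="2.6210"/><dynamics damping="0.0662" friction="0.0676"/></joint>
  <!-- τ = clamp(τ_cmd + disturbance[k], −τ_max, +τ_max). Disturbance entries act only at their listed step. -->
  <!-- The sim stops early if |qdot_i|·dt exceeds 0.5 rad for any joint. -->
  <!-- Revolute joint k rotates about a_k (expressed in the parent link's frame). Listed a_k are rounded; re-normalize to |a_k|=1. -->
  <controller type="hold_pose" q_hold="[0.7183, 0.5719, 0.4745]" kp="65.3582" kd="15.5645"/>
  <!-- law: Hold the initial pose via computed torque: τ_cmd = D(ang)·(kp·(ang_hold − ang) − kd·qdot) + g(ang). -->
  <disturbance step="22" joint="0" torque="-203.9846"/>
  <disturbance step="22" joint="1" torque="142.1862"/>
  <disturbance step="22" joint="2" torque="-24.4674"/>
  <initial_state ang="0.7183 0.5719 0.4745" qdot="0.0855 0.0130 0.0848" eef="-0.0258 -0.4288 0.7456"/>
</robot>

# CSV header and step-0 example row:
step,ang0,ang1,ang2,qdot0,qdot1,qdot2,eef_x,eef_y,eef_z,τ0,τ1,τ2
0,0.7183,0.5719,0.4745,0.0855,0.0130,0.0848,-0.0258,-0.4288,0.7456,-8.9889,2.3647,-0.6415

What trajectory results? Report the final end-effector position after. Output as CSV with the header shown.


step,ang0,ang1,ang2,qdot0,qdot1,qdot2,eef_x,eef_y,eef_z,τ0,τ1,τ2
1,0.7191,0.5720,0.4751,0.0691,0.0023,0.0387,-0.0262,-0.4294,0.7452,-8.8721,2.3063,-0.6169
2,0.7197,0.5720,0.4753,0.0551,-0.0045,0.0090,-0.0265,-0.4298,0.7449,-8.7676,2.2520,-0.5979
3,0.7202,0.5719,0.4754,0.0431,-0.0071,0.0018,-0.0267,-0.4302,0.7447,-8.6741,2.2021,-0.5870
4,0.7206,0.5718,0.4754,0.0328,-0.0082,0.0005,-0.0268,-0.4305,0.7446,-8.5907,2.1568,-0.5789
5,0.7208,0.5717,0.4754,0.0241,-0.0087,0.0002,-0.0270,-0.4307,0.7444,-8.5169,2.1159,-0.5719
6,0.7211,0.5717,0.4754,0.0170,-0.0086,0.0002,-0.0271,-0.4309,0.7443,-8.4523,2.0791,-0.5658
7,0.7212,0.5716,0.4754,0.0113,-0.0081,0.0001,-0.0272,-0.4310,0.7443,-8.3965,2.0460,-0.5602
8,0.7213,0.5715,0.4754,0.0068,-0.0071,0.0001,-0.0272,-0.4311,0.7442,-8.3488,2.0164,-0.5553
9,0.7213,0.5714,0.4754,0.0034,-0.0058,0.0000,-0.0273,-0.4311,0.7442,-8.3083,1.9901,-0.5510
10,0.7214,0.5714,0.4754,0.0009,-0.0044,-0.0001,-0.0273,-0.4311,0.7442,-8.2738,1.9668,-0.5472
11,0.7214,0.5713,0.4754,-0.0011,-0.0030,-0.0001,-0.0273,-0.4312,0.7442,-8.2445,1.9462,-0.5438
12,0.7213,0.5713,0.4754,-0.0026,-0.0017,-0.0002,-0.0273,-0.4312,0.7442,-8.2193,1.9281,-0.5409
13,0.7213,0.5713,0.4754,-0.0037,-0.0005,-0.0003,-0.0273,-0.4311,0.7442,-8.1976,1.9121,-0.5383
14,0.7213,0.5713,0.4754,-0.0045,0.0006,-0.0004,-0.0273,-0.4311,0.7442,-8.1790,1.8981,-0.5360
15,0.7212,0.5713,0.4754,-0.0052,0.0016,-0.0004,-0.0273,-0.4311,0.7442,-8.1628,1.8859,-0.5341
16,0.7212,0.5713,0.4754,-0.0056,0.0023,-0.0005,-0.0273,-0.4310,0.7442,-8.1488,1.8751,-0.5324
17,0.7211,0.5714,0.4754,-0.0060,0.0030,-0.0005,-0.0272,-0.4310,0.7443,-8.1367,1.8658,-0.5309
18,0.7210,0.5714,0.4754,-0.0062,0.0035,-0.0005,-0.0272,-0.4309,0.7443,-8.1261,1.8576,-0.5296
19,0.7210,0.5714,0.4754,-0.0064,0.0039,-0.0006,-0.0272,-0.4309,0.7443,-8.1169,1.8504,-0.5285
20,0.7209,0.5715,0.4754,-0.0065,0.0042,-0.0006,-0.0271,-0.4308,0.7444,-8.1089,1.8441,-0.5275
21,0.7208,0.5715,0.4753,-0.0065,0.0044,-0.0006,-0.0271,-0.4308,0.7444,-8.1019,1.8387,-0.5267
22,0.7208,0.5716,0.4753,-0.0065,0.0046,-0.0006,-0.0270,-0.4307,0.7444,-75.1152,51.0061,-2.6210
23,0.7175,0.5764,0.4883,-0.6438,0.9540,2.5647,-0.0266,-0.4285,0.7445,2.6010,-6.0144,-0.1736
24,0.7116,0.5850,0.5113,-0.5494,0.7738,2.0355,-0.0257,-0.4243,0.7446,1.4345,-5.1544,-0.1882
25,0.7065,0.5920,0.5294,-0.4633,0.6223,1.5940,-0.0248,-0.4207,0.7448,0.3830,-4.3850,-0.2045
26,0.7023,0.5976,0.5435,-0.3855,0.4949,1.2259,-0.0240,-0.4176,0.7450,-0.5640,-3.6964,-0.2220
27,0.6988,0.6020,0.5542,-0.3157,0.3875,0.9191,-0.0231,-0.4150,0.7453,-1.4160,-3.0800,-0.2402
28,0.6959,0.6054,0.5621,-0.2536,0.2969,0.6638,-0.0223,-0.4129,0.7457,-2.1817,-2.5279,-0.2586
29,0.6936,0.6080,0.5676,-0.1985,0.2205,0.4516,-0.0216,-0.4111,0.7460,-2.8693,-2.0334,-0.2770
30,0.6919,0.6099,0.5713,-0.1501,0.1560,0.2757,-0.0209,-0.4097,0.7464,-3.4860,-1.5905,-0.2949
31,0.6906,0.6111,0.5733,-0.1077,0.1017,0.1304,-0.0203,-0.4086,0.7467,-4.0388,-1.1939,-0.3123
32,0.6897,0.6119,0.5740,-0.0710,0.0564,0.0134,-0.0197,-0.4078,0.7471,-4.5337,-0.8388,-0.3299
33,0.6892,0.6123,0.5738,-0.0395,0.0246,-0.0408,-0.0193,-0.4073,0.7474,-4.9761,-0.5213,-0.3613
34,0.6889,0.6125,0.5733,-0.0127,0.0004,-0.0691,-0.0190,-0.4070,0.7476,-5.3693,-0.2390,-0.3952
35,0.6889,0.6124,0.5725,0.0089,-0.0204,-0.0898,-0.0189,-0.4070,0.7477,-5.7110,0.0097,-0.4257
36,0.6891,0.6121,0.5715,0.0255,-0.0389,-0.1052,-0.0188,-0.4071,0.7477,-6.0064,0.2300,-0.4530
37,0.6894,0.6116,0.5704,0.0389,-0.0546,-0.1168,-0.0189,-0.4073,0.7477,-6.2663,0.4261,-0.4773
38,0.6898,0.6110,0.5692,0.0498,-0.0677,-0.1255,-0.0191,-0.4077,0.7477,-6.4967,0.6007,-0.4989
39,0.6904,0.6102,0.5679,0.0587,-0.0783,-0.1318,-0.0193,-0.4082,0.7476,-6.7010,0.7561,-0.5181
40,0.6910,0.6094,0.5666,0.0658,-0.0868,-0.1360,-0.0196,-0.4087,0.7474,-6.8820,0.8941,-0.5351
41,0.6917,0.6085,0.5652,0.0714,-0.0933,-0.1386,-0.0200,-0.4093,0.7473,-7.0421,1.0167,-0.5501
42,0.6924,0.6076,0.5638,0.0757,-0.0983,-0.1398,-0.0204,-0.4100,0.7471,-7.1835,1.1252,-0.5632
43,0.6932,0.6066,0.5624,0.0788,-0.1018,-0.1398,-0.0209,-0.4107,0.7468,-7.3081,1.2213,-0.5748
44,0.6940,0.6055,0.5610,0.0809,-0.1041,-0.1390,-0.0214,-0.4114,0.7466,-7.4178,1.3061,-0.5848
45,0.6948,0.6045,0.5596,0.0822,-0.1055,-0.1373,-0.0219,-0.4121,0.7464,-7.5140,1.3808,-0.5936
46,0.6956,0.6034,0.5583,0.0827,-0.1059,-0.1351,-0.0224,-0.4129,0.7461,-7.5983,1.4465,-0.6012
47,0.6965,0.6024,0.5569,0.0826,-0.1055,-0.1324,-0.0229,-0.4136,0.7458,-7.6719,1.5042,-0.6077
48,0.6973,0.6013,0.5556,0.0820,-0.1046,-0.1293,-0.0234,-0.4144,0.7456,-7.7359,1.5546,-0.6133
49,0.6981,0.6003,0.5543,0.0810,-0.1031,-0.1259,-0.0239,-0.4151,0.7453,-7.7914,1.5986,-0.6180
50,0.6989,0.5993,0.5531,0.0796,-0.1012,-0.1223,-0.0245,-0.4159,0.7450,-7.8394,1.6369,-0.6220
51,0.6997,0.5983,0.5519,0.0778,-0.0989,-0.1185,-0.0250,-0.4166,0.7448,-7.8806,1.6701,-0.6253
52,0.7005,0.5973,0.5507,0.0759,-0.0964,-0.1147,-0.0255,-0.4173,0.7445,,,
# final eef position (m): -0.0255 -0.4173 0.7445


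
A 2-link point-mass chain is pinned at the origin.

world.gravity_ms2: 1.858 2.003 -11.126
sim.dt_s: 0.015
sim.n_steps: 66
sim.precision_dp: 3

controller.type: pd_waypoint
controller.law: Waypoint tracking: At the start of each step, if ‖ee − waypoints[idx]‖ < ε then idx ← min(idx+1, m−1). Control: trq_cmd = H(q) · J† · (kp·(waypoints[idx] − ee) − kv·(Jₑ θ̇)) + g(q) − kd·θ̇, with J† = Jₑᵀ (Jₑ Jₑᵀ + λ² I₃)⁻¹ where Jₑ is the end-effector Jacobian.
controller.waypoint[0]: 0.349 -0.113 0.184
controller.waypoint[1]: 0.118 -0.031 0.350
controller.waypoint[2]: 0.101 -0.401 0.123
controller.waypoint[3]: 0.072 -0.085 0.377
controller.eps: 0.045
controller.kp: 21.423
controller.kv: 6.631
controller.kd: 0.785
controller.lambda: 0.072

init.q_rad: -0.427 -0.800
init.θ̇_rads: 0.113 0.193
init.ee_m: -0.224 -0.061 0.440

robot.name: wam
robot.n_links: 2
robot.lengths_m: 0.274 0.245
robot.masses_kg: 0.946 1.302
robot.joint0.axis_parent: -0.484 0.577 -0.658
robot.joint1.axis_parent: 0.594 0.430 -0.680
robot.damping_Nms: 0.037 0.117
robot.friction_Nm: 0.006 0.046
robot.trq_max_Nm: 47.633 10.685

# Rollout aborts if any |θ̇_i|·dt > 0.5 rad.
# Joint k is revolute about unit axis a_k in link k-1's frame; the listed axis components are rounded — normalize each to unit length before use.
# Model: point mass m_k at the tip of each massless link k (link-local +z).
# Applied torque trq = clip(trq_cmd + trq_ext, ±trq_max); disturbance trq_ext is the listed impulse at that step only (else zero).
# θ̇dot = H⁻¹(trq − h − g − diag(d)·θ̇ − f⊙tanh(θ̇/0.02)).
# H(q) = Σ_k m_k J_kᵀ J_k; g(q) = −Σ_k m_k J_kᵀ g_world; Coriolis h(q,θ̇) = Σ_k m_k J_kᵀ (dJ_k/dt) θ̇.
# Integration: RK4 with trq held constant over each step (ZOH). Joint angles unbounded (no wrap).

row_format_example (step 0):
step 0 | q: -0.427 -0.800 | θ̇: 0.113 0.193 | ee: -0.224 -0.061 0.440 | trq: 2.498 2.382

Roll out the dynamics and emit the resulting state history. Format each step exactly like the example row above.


step 1 | q: -0.425 -0.795 | θ̇: 0.151 0.435 | ee: -0.223 -0.060 0.441 | trq: 2.310 2.120
step 2 | q: -0.422 -0.788 | θ̇: 0.197 0.570 | ee: -0.221 -0.060 0.442 | trq: 2.129 1.962
step 3 | q: -0.419 -0.779 | θ̇: 0.244 0.650 | ee: -0.219 -0.059 0.444 | trq: 1.959 1.861
step 4 | q: -0.415 -0.768 | θ̇: 0.289 0.700 | ee: -0.217 -0.058 0.446 | trq: 1.801 1.790
step 5 | q: -0.410 -0.758 | θ̇: 0.331 0.734 | ee: -0.215 -0.056 0.448 | trq: 1.654 1.737
step 6 | q: -0.405 -0.747 | θ̇: 0.368 0.759 | ee: -0.212 -0.055 0.450 | trq: 1.518 1.692
step 7 | q: -0.399 -0.735 | θ̇: 0.403 0.779 | ee: -0.209 -0.053 0.452 | trq: 1.390 1.654
step 8 | q: -0.393 -0.723 | θ̇: 0.434 0.797 | ee: -0.206 -0.052 0.454 | trq: 1.271 1.618
step 9 | q: -0.386 -0.711 | θ̇: 0.462 0.812 | ee: -0.203 -0.050 0.456 | trq: 1.158 1.585
step 10 | q: -0.379 -0.699 | θ̇: 0.487 0.827 | ee: -0.199 -0.048 0.459 | trq: 1.051 1.553
step 11 | q: -0.372 -0.686 | θ̇: 0.511 0.841 | ee: -0.196 -0.046 0.461 | trq: 0.949 1.522
step 12 | q: -0.364 -0.674 | θ̇: 0.532 0.854 | ee: -0.192 -0.044 0.463 | trq: 0.850 1.492
step 13 | q: -0.356 -0.661 | θ̇: 0.552 0.866 | ee: -0.189 -0.042 0.466 | trq: 0.754 1.462
step 14 | q: -0.347 -0.648 | θ̇: 0.571 0.878 | ee: -0.185 -0.039 0.468 | trq: 0.661 1.433
step 15 | q: -0.339 -0.634 | θ̇: 0.589 0.890 | ee: -0.181 -0.037 0.470 | trq: 0.571 1.403
step 16 | q: -0.330 -0.621 | θ̇: 0.606 0.902 | ee: -0.177 -0.035 0.473 | trq: 0.481 1.374
step 17 | q: -0.321 -0.607 | θ̇: 0.622 0.913 | ee: -0.172 -0.032 0.475 | trq: 0.393 1.345
step 18 | q: -0.311 -0.594 | θ̇: 0.637 0.924 | ee: -0.168 -0.030 0.477 | trq: 0.306 1.316
step 19 | q: -0.302 -0.580 | θ̇: 0.652 0.934 | ee: -0.164 -0.028 0.480 | trq: 0.220 1.287
step 20 | q: -0.292 -0.566 | θ̇: 0.666 0.944 | ee: -0.159 -0.025 0.482 | trq: 0.134 1.258
step 21 | q: -0.282 -0.551 | θ̇: 0.680 0.954 | ee: -0.154 -0.023 0.484 | trq: 0.049 1.229
step 22 | q: -0.271 -0.537 | θ̇: 0.694 0.964 | ee: -0.149 -0.020 0.486 | trq: -0.037 1.199
step 23 | q: -0.261 -0.522 | θ̇: 0.708 0.973 | ee: -0.145 -0.018 0.488 | trq: -0.122 1.170
step 24 | q: -0.250 -0.508 | θ̇: 0.722 0.981 | ee: -0.140 -0.015 0.490 | trq: -0.207 1.141
step 25 | q: -0.239 -0.493 | θ̇: 0.735 0.990 | ee: -0.134 -0.013 0.492 | trq: -0.293 1.112
step 26 | q: -0.228 -0.478 | θ̇: 0.749 0.998 | ee: -0.129 -0.011 0.494 | trq: -0.379 1.083
step 27 | q: -0.217 -0.463 | θ̇: 0.762 1.005 | ee: -0.124 -0.008 0.496 | trq: -0.465 1.054
step 28 | q: -0.205 -0.448 | θ̇: 0.776 1.012 | ee: -0.118 -0.006 0.498 | trq: -0.552 1.026
step 29 | q: -0.193 -0.433 | θ̇: 0.789 1.019 | ee: -0.113 -0.003 0.500 | trq: -0.638 0.997
step 30 | q: -0.181 -0.418 | θ̇: 0.802 1.025 | ee: -0.107 -0.001 0.502 | trq: -0.726 0.969
step 31 | q: -0.169 -0.402 | θ̇: 0.816 1.030 | ee: -0.102 0.001 0.503 | trq: -0.813 0.941
step 32 | q: -0.157 -0.387 | θ̇: 0.829 1.035 | ee: -0.096 0.004 0.505 | trq: -0.901 0.913
step 33 | q: -0.144 -0.371 | θ̇: 0.843 1.040 | ee: -0.090 0.006 0.506 | trq: -0.989 0.886
step 34 | q: -0.132 -0.355 | θ̇: 0.857 1.044 | ee: -0.084 0.008 0.508 | trq: -1.078 0.859
step 35 | q: -0.119 -0.340 | θ̇: 0.870 1.048 | ee: -0.078 0.010 0.509 | trq: -1.167 0.833
step 36 | q: -0.106 -0.324 | θ̇: 0.884 1.050 | ee: -0.072 0.013 0.510 | trq: -1.256 0.807
step 37 | q: -0.092 -0.308 | θ̇: 0.898 1.053 | ee: -0.066 0.015 0.511 | trq: -1.346 0.781
step 38 | q: -0.079 -0.292 | θ̇: 0.912 1.054 | ee: -0.059 0.017 0.512 | trq: -1.435 0.756
step 39 | q: -0.065 -0.277 | θ̇: 0.925 1.056 | ee: -0.053 0.019 0.513 | trq: -1.525 0.732
step 40 | q: -0.051 -0.261 | θ̇: 0.939 1.056 | ee: -0.047 0.021 0.514 | trq: -1.615 0.709
step 41 | q: -0.037 -0.245 | θ̇: 0.953 1.056 | ee: -0.040 0.023 0.515 | trq: -1.705 0.686
step 42 | q: -0.022 -0.229 | θ̇: 0.967 1.055 | ee: -0.034 0.025 0.515 | trq: -1.795 0.665
step 43 | q: -0.008 -0.213 | θ̇: 0.980 1.054 | ee: -0.027 0.027 0.516 | trq: -1.885 0.644
step 44 | q: 0.007 -0.198 | θ̇: 0.994 1.051 | ee: -0.020 0.029 0.516 | trq: -1.975 0.624
step 45 | q: 0.022 -0.182 | θ̇: 1.007 1.049 | ee: -0.014 0.031 0.517 | trq: -2.065 0.605
step 46 | q: 0.037 -0.166 | θ̇: 1.021 1.045 | ee: -0.007 0.033 0.517 | trq: -2.155 0.588
step 47 | q: 0.053 -0.151 | θ̇: 1.034 1.041 | ee: -0.000 0.034 0.517 | trq: -2.244 0.571
step 48 | q: 0.068 -0.135 | θ̇: 1.047 1.036 | ee: 0.007 0.036 0.517 | trq: -2.333 0.555
step 49 | q: 0.084 -0.119 | θ̇: 1.060 1.031 | ee: 0.013 0.038 0.517 | trq: -2.422 0.541
step 50 | q: 0.100 -0.104 | θ̇: 1.073 1.025 | ee: 0.020 0.040 0.517 | trq: -2.511 0.528
step 51 | q: 0.116 -0.089 | θ̇: 1.085 1.018 | ee: 0.027 0.041 0.516 | trq: -2.598 0.516
step 52 | q: 0.133 -0.074 | θ̇: 1.098 1.011 | ee: 0.034 0.043 0.516 | trq: -2.686 0.506
step 53 | q: 0.149 -0.058 | θ̇: 1.110 1.003 | ee: 0.041 0.044 0.515 | trq: -2.772 0.497
step 54 | q: 0.166 -0.043 | θ̇: 1.122 0.994 | ee: 0.048 0.045 0.515 | trq: -2.858 0.489
step 55 | q: 0.183 -0.029 | θ̇: 1.133 0.985 | ee: 0.055 0.047 0.514 | trq: -2.944 0.482
step 56 | q: 0.200 -0.014 | θ̇: 1.144 0.975 | ee: 0.062 0.048 0.513 | trq: -3.028 0.478
step 57 | q: 0.217 0.001 | θ̇: 1.155 0.965 | ee: 0.068 0.049 0.512 | trq: -3.112 0.474
step 58 | q: 0.234 0.015 | θ̇: 1.165 0.954 | ee: 0.075 0.051 0.511 | trq: -3.194 0.472
step 59 | q: 0.252 0.029 | θ̇: 1.175 0.942 | ee: 0.082 0.052 0.510 | trq: -3.276 0.471
step 60 | q: 0.270 0.043 | θ̇: 1.184 0.930 | ee: 0.089 0.053 0.509 | trq: -3.356 0.472
step 61 | q: 0.288 0.057 | θ̇: 1.194 0.918 | ee: 0.096 0.054 0.507 | trq: -3.436 0.474
step 62 | q: 0.305 0.071 | θ̇: 1.202 0.905 | ee: 0.103 0.055 0.506 | trq: -3.514 0.478
step 63 | q: 0.324 0.084 | θ̇: 1.210 0.892 | ee: 0.109 0.056 0.504 | trq: -3.592 0.483
step 64 | q: 0.342 0.098 | θ̇: 1.218 0.878 | ee: 0.116 0.056 0.502 | trq: -3.668 0.489
step 65 | q: 0.360 0.111 | θ̇: 1.225 0.864 | ee: 0.123 0.057 0.501 | trq: -3.742 0.497
step 66 | q: 0.378 0.123 | θ̇: 1.231 0.850 | ee: 0.130 0.058 0.499


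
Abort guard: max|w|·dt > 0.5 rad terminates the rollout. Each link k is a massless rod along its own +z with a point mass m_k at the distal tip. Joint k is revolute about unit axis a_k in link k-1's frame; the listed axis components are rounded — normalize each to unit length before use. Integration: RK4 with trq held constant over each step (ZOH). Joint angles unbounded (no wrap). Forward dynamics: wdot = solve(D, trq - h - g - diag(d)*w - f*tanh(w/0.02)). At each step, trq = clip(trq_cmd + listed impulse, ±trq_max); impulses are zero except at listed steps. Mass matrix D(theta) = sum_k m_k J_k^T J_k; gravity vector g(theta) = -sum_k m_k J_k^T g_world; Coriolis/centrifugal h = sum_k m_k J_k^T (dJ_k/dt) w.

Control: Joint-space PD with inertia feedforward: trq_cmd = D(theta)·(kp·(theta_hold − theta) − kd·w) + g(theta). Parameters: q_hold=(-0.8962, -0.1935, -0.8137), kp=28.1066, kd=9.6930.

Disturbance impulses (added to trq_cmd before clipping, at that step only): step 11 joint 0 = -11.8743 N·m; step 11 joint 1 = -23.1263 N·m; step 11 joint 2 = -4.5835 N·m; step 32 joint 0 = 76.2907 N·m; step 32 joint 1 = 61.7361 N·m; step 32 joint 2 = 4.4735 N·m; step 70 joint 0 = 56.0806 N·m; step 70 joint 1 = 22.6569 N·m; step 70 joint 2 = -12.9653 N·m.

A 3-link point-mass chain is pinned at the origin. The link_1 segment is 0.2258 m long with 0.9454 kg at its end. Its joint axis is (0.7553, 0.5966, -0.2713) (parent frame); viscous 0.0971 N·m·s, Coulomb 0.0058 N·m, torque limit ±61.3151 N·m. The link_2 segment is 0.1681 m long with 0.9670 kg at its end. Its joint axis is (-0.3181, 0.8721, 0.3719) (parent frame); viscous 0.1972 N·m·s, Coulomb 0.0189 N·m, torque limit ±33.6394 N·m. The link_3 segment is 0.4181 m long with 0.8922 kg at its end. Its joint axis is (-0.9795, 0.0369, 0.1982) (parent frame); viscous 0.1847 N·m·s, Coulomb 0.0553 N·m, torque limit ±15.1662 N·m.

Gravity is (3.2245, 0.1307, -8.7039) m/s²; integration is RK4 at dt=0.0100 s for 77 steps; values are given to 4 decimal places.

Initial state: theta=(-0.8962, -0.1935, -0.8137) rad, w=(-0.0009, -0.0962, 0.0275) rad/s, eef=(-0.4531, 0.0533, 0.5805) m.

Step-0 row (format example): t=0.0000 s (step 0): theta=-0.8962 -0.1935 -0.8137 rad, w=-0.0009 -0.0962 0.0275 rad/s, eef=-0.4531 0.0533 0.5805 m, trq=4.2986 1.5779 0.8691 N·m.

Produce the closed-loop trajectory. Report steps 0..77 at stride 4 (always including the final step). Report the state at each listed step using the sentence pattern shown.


t=0.0400 s (step 4): theta=-0.8965 -0.1963 -0.8134 rad, w=-0.0087 -0.0499 -0.0016 rad/s, eef=-0.4541 0.0525 0.5797 m, trq=4.2691 1.5205 0.8640 N·m.
t=0.0800 s (step 8): theta=-0.8968 -0.1978 -0.8135 rad, w=-0.0063 -0.0261 -0.0028 rad/s, eef=-0.4546 0.0520 0.5792 m, trq=4.2457 1.4749 0.8512 N·m.
t=0.1200 s (step 12): theta=-0.8970 -0.2029 -0.8123 rad, w=-0.0123 -0.8987 0.2596 rad/s, eef=-0.4563 0.0506 0.5777 m, trq=5.3986 3.7287 1.2983 N·m.
t=0.1600 s (step 16): theta=-0.8981 -0.2309 -0.8056 rad, w=-0.0404 -0.5214 0.0903 rad/s, eef=-0.4657 0.0432 0.5697 m, trq=5.1078 3.2232 1.2021 N·m.
t=0.2000 s (step 20): theta=-0.9000 -0.2463 -0.8040 rad, w=-0.0455 -0.2700 0.0021 rad/s, eef=-0.4708 0.0386 0.5647 m, trq=4.8760 2.8176 1.1236 N·m.
t=0.2400 s (step 24): theta=-0.9014 -0.2539 -0.8042 rad, w=-0.0270 -0.1184 -0.0084 rad/s, eef=-0.4733 0.0362 0.5620 m, trq=4.6939 2.4939 1.0415 N·m.
t=0.2800 s (step 28): theta=-0.9022 -0.2565 -0.8046 rad, w=-0.0099 -0.0187 -0.0071 rad/s, eef=-0.4742 0.0353 0.5610 m, trq=4.5529 2.2372 0.9755 N·m.
t=0.3200 s (step 32): theta=-0.9022 -0.2559 -0.8047 rad, w=0.0043 0.0417 -0.0017 rad/s, eef=-0.4740 0.0355 0.5611 m, trq=61.3151 33.6394 5.4009 N·m.
t=0.3600 s (step 36): theta=-0.8404 -0.2627 -0.7351 rad, w=1.3984 -0.0839 1.5402 rad/s, eef=-0.4650 0.0404 0.5819 m, trq=-0.3344 -0.7354 0.5743 N·m.
t=0.4000 s (step 40): theta=-0.7978 -0.2623 -0.6898 rad, w=0.7737 0.0828 0.7826 rad/s, eef=-0.4557 0.0442 0.5974 m, trq=0.6016 -0.2639 0.6482 N·m.
t=0.4400 s (step 44): theta=-0.7756 -0.2573 -0.6687 rad, w=0.3651 0.1579 0.3048 rad/s, eef=-0.4486 0.0466 0.6068 m, trq=1.3525 0.1393 0.6923 N·m.
t=0.4800 s (step 48): theta=-0.7666 -0.2504 -0.6628 rad, w=0.1026 0.1789 0.0172 rad/s, eef=-0.4437 0.0482 0.6119 m, trq=1.9609 0.4681 0.7169 N·m.
t=0.5200 s (step 52): theta=-0.7656 -0.2439 -0.6644 rad, w=-0.0355 0.1411 -0.0807 rad/s, eef=-0.4409 0.0494 0.6141 m, trq=2.4523 0.7295 0.6952 N·m.
t=0.5600 s (step 56): theta=-0.7688 -0.2391 -0.6686 rad, w=-0.1182 0.1024 -0.1252 rad/s, eef=-0.4400 0.0505 0.6143 m, trq=2.8451 0.9335 0.6707 N·m.
t=0.6000 s (step 60): theta=-0.7746 -0.2356 -0.6741 rad, w=-0.1676 0.0716 -0.1466 rad/s, eef=-0.4404 0.0516 0.6133 m, trq=3.1588 1.0903 0.6496 N·m.
t=0.6400 s (step 64): theta=-0.7819 -0.2332 -0.6802 rad, w=-0.1940 0.0483 -0.1539 rad/s, eef=-0.4416 0.0526 0.6114 m, trq=3.4068 1.2093 0.6325 N·m.
t=0.6800 s (step 68): theta=-0.7899 -0.2317 -0.6863 rad, w=-0.2045 0.0316 -0.1534 rad/s, eef=-0.4434 0.0535 0.6092 m, trq=3.6008 1.2980 0.6194 N·m.
t=0.7200 s (step 72): theta=-0.7837 -0.2239 -0.6951 rad, w=0.6927 0.4341 -0.3031 rad/s, eef=-0.4374 0.0506 0.6128 m, trq=-1.4932 -0.7540 1.8102 N·m.
t=0.7600 s (step 76): theta=-0.7625 -0.2101 -0.7050 rad, w=0.3792 0.2682 -0.2052 rad/s, eef=-0.4234 0.0441 0.6224 m, trq=-0.2858 -0.2533 1.5415 N·m.
t=0.7700 s (step 77): theta=-0.7591 -0.2076 -0.7070 rad, w=0.3142 0.2351 -0.1906 rad/s, eef=-0.4210 0.0429 0.6239 m.


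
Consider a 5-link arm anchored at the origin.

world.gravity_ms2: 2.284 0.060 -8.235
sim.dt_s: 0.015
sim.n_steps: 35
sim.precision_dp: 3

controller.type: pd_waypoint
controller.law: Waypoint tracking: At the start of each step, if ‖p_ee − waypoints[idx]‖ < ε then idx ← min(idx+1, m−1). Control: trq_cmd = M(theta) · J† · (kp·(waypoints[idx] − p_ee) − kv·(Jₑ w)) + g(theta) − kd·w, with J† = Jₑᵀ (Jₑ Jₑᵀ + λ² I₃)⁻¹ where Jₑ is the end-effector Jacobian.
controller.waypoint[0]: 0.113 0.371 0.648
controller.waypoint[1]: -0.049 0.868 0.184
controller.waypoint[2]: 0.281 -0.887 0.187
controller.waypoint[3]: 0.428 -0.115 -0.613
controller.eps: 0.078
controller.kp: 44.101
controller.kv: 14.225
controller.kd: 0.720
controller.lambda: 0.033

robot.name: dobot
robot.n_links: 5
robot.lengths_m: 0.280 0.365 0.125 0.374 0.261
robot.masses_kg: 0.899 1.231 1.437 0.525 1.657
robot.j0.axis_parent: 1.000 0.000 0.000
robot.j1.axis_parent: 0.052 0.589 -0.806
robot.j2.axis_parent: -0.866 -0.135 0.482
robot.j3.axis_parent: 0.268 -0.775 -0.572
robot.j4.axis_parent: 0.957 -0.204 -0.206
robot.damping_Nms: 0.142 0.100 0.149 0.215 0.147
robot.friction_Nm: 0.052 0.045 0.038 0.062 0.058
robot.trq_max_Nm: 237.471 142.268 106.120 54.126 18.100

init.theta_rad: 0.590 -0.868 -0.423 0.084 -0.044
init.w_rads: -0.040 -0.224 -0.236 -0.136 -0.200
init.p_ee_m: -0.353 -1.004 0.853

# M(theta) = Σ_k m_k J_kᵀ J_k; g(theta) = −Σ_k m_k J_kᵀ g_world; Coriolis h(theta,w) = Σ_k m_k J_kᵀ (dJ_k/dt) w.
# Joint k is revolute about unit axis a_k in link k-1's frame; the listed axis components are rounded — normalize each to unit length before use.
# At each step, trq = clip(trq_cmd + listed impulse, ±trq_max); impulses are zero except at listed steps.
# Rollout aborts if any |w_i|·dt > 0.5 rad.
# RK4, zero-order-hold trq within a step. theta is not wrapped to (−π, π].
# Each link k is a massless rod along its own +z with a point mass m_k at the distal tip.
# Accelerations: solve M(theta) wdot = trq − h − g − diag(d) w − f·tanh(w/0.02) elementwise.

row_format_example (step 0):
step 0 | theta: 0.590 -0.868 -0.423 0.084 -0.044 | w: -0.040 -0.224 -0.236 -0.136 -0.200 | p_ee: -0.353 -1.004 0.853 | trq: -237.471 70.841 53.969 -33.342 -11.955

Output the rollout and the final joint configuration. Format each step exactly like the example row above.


step 1 | theta: 0.589 -0.839 -0.398 0.092 0.019 | w: -0.042 4.064 3.504 1.223 8.386 | p_ee: -0.352 -1.003 0.855 | trq: -237.471 64.844 47.661 -30.815 -15.321
step 2 | theta: 0.583 -0.760 -0.347 0.129 0.149 | w: -0.843 6.295 3.121 3.548 8.872 | p_ee: -0.351 -0.995 0.860 | trq: -237.471 52.475 36.986 -25.833 -11.150
step 3 | theta: 0.558 -0.666 -0.326 0.195 0.268 | w: -2.497 6.268 -0.413 5.051 7.111 | p_ee: -0.349 -0.975 0.867 | trq: -222.682 36.346 25.870 -18.586 -6.333
step 4 | theta: 0.505 -0.582 -0.375 0.273 0.354 | w: -4.554 5.172 -6.201 5.202 4.401 | p_ee: -0.344 -0.944 0.874 | trq: -130.838 20.378 18.313 -11.177 -2.305
step 5 | theta: 0.430 -0.505 -0.486 0.335 0.431 | w: -5.310 5.069 -8.487 2.851 5.912 | p_ee: -0.335 -0.902 0.879 | trq: -63.261 7.151 11.732 -5.149 -2.590
step 6 | theta: 0.350 -0.429 -0.619 0.356 0.525 | w: -5.478 5.088 -9.194 0.022 6.517 | p_ee: -0.322 -0.852 0.883 | trq: -20.725 -1.295 6.530 -1.435 -2.603
step 7 | theta: 0.268 -0.354 -0.754 0.338 0.622 | w: -5.365 5.028 -8.620 -2.411 6.400 | p_ee: -0.308 -0.797 0.887 | trq: 3.586 -5.788 2.565 0.414 -2.522
step 8 | theta: 0.189 -0.280 -0.875 0.288 0.714 | w: -5.158 4.794 -7.431 -4.059 5.799 | p_ee: -0.293 -0.741 0.891 | trq: 16.097 -7.664 -0.209 1.144 -2.359
step 9 | theta: 0.114 -0.211 -0.976 0.220 0.795 | w: -4.941 4.374 -6.136 -4.954 5.029 | p_ee: -0.277 -0.685 0.895 | trq: 21.796 -8.043 -1.941 1.332 -2.193
step 10 | theta: 0.041 -0.149 -1.060 0.142 0.864 | w: -4.739 3.804 -4.987 -5.284 4.295 | p_ee: -0.262 -0.631 0.899 | trq: 24.097 -7.656 -2.887 1.304 -2.081
step 11 | theta: -0.029 -0.097 -1.127 0.063 0.924 | w: -4.553 3.146 -4.063 -5.243 3.671 | p_ee: -0.248 -0.579 0.902 | trq: 24.983 -6.922 -3.304 1.216 -2.032
step 12 | theta: -0.096 -0.055 -1.183 -0.014 0.975 | w: -4.380 2.462 -3.358 -4.982 3.158 | p_ee: -0.233 -0.530 0.905 | trq: 25.438 -6.055 -3.399 1.139 -2.031
step 13 | theta: -0.160 -0.023 -1.229 -0.086 1.019 | w: -4.215 1.801 -2.834 -4.607 2.737 | p_ee: -0.220 -0.482 0.906 | trq: 25.877 -5.165 -3.314 1.106 -2.058
step 14 | theta: -0.222 -0.000 -1.269 -0.152 1.057 | w: -4.059 1.195 -2.450 -4.186 2.382 | p_ee: -0.206 -0.436 0.907 | trq: 26.434 -4.303 -3.138 1.130 -2.096
step 15 | theta: -0.282 0.014 -1.303 -0.212 1.091 | w: -3.908 0.663 -2.167 -3.763 2.076 | p_ee: -0.193 -0.392 0.906 | trq: 27.125 -3.496 -2.928 1.213 -2.136
step 16 | theta: -0.339 0.021 -1.334 -0.265 1.120 | w: -3.763 0.212 -1.955 -3.360 1.807 | p_ee: -0.181 -0.350 0.905 | trq: 27.921 -2.760 -2.713 1.350 -2.172
step 17 | theta: -0.395 0.021 -1.362 -0.313 1.145 | w: -3.622 -0.155 -1.792 -2.992 1.566 | p_ee: -0.168 -0.310 0.903 | trq: 28.781 -2.101 -2.508 1.532 -2.201
step 18 | theta: -0.448 0.017 -1.388 -0.355 1.167 | w: -3.485 -0.434 -1.662 -2.668 1.346 | p_ee: -0.157 -0.272 0.900 | trq: 29.664 -1.527 -2.320 1.752 -2.221
step 19 | theta: -0.499 0.008 -1.412 -0.393 1.186 | w: -3.351 -0.648 -1.552 -2.382 1.153 | p_ee: -0.145 -0.235 0.896 | trq: 30.536 -1.025 -2.152 1.995 -2.239
step 20 | theta: -0.548 -0.002 -1.434 -0.427 1.202 | w: -3.219 -0.804 -1.454 -2.132 0.982 | p_ee: -0.134 -0.200 0.892 | trq: 31.362 -0.591 -2.003 2.253 -2.252
step 21 | theta: -0.596 -0.015 -1.455 -0.457 1.215 | w: -3.088 -0.910 -1.363 -1.915 0.832 | p_ee: -0.122 -0.166 0.887 | trq: 32.116 -0.219 -1.870 2.520 -2.261
step 22 | theta: -0.641 -0.030 -1.475 -0.484 1.227 | w: -2.959 -0.976 -1.278 -1.728 0.701 | p_ee: -0.112 -0.134 0.882 | trq: 32.779 0.098 -1.750 2.788 -2.266
step 23 | theta: -0.684 -0.044 -1.494 -0.509 1.236 | w: -2.830 -1.010 -1.196 -1.567 0.588 | p_ee: -0.101 -0.104 0.876 | trq: 33.341 0.365 -1.640 3.051 -2.266
step 24 | theta: -0.726 -0.060 -1.511 -0.531 1.244 | w: -2.703 -1.017 -1.117 -1.428 0.490 | p_ee: -0.091 -0.074 0.870 | trq: 33.796 0.589 -1.538 3.305 -2.263
step 25 | theta: -0.766 -0.075 -1.527 -0.552 1.251 | w: -2.577 -1.005 -1.040 -1.308 0.407 | p_ee: -0.082 -0.047 0.864 | trq: 34.142 0.776 -1.442 3.547 -2.255
step 26 | theta: -0.803 -0.090 -1.542 -0.571 1.257 | w: -2.452 -0.978 -0.967 -1.205 0.336 | p_ee: -0.072 -0.021 0.858 | trq: 34.381 0.932 -1.348 3.773 -2.245
step 27 | theta: -0.839 -0.104 -1.556 -0.588 1.261 | w: -2.330 -0.940 -0.896 -1.115 0.276 | p_ee: -0.063 0.004 0.851 | trq: 34.521 1.060 -1.257 3.983 -2.232
step 28 | theta: -0.873 -0.118 -1.569 -0.604 1.265 | w: -2.210 -0.897 -0.829 -1.037 0.225 | p_ee: -0.055 0.028 0.844 | trq: 34.566 1.165 -1.166 4.174 -2.216
step 29 | theta: -0.905 -0.131 -1.581 -0.619 1.268 | w: -2.093 -0.849 -0.765 -0.968 0.183 | p_ee: -0.046 0.050 0.837 | trq: 34.528 1.251 -1.076 4.348 -2.198
step 30 | theta: -0.936 -0.143 -1.592 -0.633 1.271 | w: -1.980 -0.799 -0.706 -0.907 0.148 | p_ee: -0.038 0.071 0.830 | trq: 34.414 1.321 -0.985 4.502 -2.178
step 31 | theta: -0.965 -0.155 -1.602 -0.646 1.273 | w: -1.870 -0.749 -0.650 -0.852 0.118 | p_ee: -0.031 0.091 0.823 | trq: 34.236 1.378 -0.894 4.639 -2.156
step 32 | theta: -0.992 -0.166 -1.612 -0.659 1.274 | w: -1.764 -0.701 -0.599 -0.802 0.093 | p_ee: -0.023 0.110 0.816 | trq: 34.003 1.423 -0.802 4.759 -2.134
step 33 | theta: -1.018 -0.176 -1.620 -0.670 1.276 | w: -1.662 -0.654 -0.551 -0.756 0.073 | p_ee: -0.016 0.127 0.809 | trq: 33.725 1.459 -0.711 4.863 -2.110
step 34 | theta: -1.042 -0.185 -1.628 -0.682 1.277 | w: -1.564 -0.609 -0.508 -0.714 0.056 | p_ee: -0.010 0.144 0.802 | trq: 33.410 1.487 -0.619 4.951 -2.086
step 35 | theta: -1.065 -0.194 -1.635 -0.692 1.277 | w: -1.471 -0.568 -0.468 -0.675 0.042 | p_ee: -0.004 0.159 0.795
final theta (rad): -1.065 -0.194 -1.635 -0.692 1.277


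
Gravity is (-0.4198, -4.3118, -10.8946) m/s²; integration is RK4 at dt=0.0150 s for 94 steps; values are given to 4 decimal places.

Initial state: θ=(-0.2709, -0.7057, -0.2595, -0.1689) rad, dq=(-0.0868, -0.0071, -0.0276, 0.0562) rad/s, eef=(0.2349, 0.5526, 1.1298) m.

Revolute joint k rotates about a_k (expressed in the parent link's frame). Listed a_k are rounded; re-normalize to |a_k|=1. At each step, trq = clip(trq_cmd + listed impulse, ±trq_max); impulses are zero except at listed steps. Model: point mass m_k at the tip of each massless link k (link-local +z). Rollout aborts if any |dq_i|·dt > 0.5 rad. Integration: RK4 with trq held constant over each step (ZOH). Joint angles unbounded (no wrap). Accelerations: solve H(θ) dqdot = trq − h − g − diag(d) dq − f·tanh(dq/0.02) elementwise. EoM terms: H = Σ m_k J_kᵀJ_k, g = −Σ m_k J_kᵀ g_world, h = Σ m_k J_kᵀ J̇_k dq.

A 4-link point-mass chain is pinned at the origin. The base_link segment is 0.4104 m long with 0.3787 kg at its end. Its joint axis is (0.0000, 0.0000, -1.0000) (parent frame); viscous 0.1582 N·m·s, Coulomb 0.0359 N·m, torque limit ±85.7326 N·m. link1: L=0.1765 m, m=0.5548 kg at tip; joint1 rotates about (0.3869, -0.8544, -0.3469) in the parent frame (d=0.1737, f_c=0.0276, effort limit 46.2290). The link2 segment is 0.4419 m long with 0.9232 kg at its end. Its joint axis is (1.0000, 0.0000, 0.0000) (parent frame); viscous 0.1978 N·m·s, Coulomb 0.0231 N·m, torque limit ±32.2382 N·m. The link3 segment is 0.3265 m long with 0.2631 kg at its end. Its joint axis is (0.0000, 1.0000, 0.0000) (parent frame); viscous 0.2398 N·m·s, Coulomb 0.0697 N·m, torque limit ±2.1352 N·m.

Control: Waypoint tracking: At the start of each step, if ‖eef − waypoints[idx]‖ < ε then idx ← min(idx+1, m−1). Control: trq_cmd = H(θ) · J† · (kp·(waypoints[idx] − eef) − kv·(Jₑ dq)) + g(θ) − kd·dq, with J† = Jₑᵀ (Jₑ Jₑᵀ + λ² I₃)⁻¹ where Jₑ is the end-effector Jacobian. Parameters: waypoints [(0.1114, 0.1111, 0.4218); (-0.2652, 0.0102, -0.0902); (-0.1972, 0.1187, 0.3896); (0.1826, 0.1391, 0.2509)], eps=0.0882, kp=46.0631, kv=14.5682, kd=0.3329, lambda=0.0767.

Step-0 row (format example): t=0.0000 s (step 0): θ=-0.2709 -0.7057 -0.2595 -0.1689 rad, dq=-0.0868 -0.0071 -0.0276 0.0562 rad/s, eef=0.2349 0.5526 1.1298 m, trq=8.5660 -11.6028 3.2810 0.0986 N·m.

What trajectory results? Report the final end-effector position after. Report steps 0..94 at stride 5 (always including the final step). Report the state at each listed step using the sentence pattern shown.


t=0.0750 s (step 5): θ=-0.1478 -0.8128 -0.2941 -0.3960 rad, dq=2.2215 -2.8932 -0.2195 -4.5393 rad/s, eef=0.2657 0.5553 1.0969 m, trq=2.7845 -5.4622 0.5384 -0.1434 N·m.
t=0.1500 s (step 10): θ=0.0146 -1.0829 -0.3041 -0.7276 rad, dq=1.9512 -3.9272 -0.1051 -3.9534 rad/s, eef=0.3579 0.5570 0.9945 m, trq=-4.8069 5.3883 -2.0203 -1.3955 N·m.
t=0.2250 s (step 15): θ=0.1344 -1.3685 -0.3096 -0.9879 rad, dq=1.2370 -3.6097 -0.0133 -3.1056 rad/s, eef=0.4364 0.5477 0.8692 m, trq=-6.4966 7.8832 -3.0606 -1.4513 N·m.
t=0.3000 s (step 20): θ=0.2052 -1.6178 -0.3088 -1.2036 rad, dq=0.6551 -3.0282 0.0613 -2.6947 rad/s, eef=0.4725 0.5307 0.7564 m, trq=-5.4454 8.0560 -3.0367 -1.1441 N·m.
t=0.3750 s (step 25): θ=0.2395 -1.8219 -0.3045 -1.3944 rad, dq=0.2603 -2.4185 0.0855 -2.4132 rad/s, eef=0.4736 0.5123 0.6655 m, trq=-3.7168 7.8585 -2.6539 -0.8471 N·m.
t=0.4500 s (step 30): θ=0.2507 -1.9817 -0.3003 -1.5659 rad, dq=0.0311 -1.8494 0.0607 -2.1745 rad/s, eef=0.4536 0.4935 0.5967 m, trq=-2.2919 7.5126 -2.3412 -0.5981 N·m.
t=0.5250 s (step 35): θ=0.2504 -2.1018 -0.3002 -1.7205 rad, dq=-0.0526 -1.3613 -0.0194 -1.9606 rad/s, eef=0.4238 0.4736 0.5472 m, trq=-1.4578 7.0683 -2.2290 -0.3877 N·m.
t=0.6000 s (step 40): θ=0.2453 -2.1880 -0.3042 -1.8602 rad, dq=-0.0899 -0.9458 -0.0735 -1.7726 rad/s, eef=0.3915 0.4521 0.5127 m, trq=-0.9889 6.6307 -2.2246 -0.2065 N·m.
t=0.6750 s (step 45): θ=0.2390 -2.2456 -0.3125 -1.9864 rad, dq=-0.0827 -0.5968 -0.1346 -1.6019 rad/s, eef=0.3606 0.4294 0.4895 m, trq=-0.7615 6.2382 -2.2601 -0.0511 N·m.
t=0.7500 s (step 50): θ=0.2340 -2.2791 -0.3250 -2.1006 rad, dq=-0.0555 -0.3016 -0.1924 -1.4483 rad/s, eef=0.3329 0.4060 0.4745 m, trq=-0.6751 5.9106 -2.3001 0.0838 N·m.
t=0.8250 s (step 55): θ=0.2312 -2.2921 -0.3416 -2.2039 rad, dq=-0.0237 -0.0470 -0.2426 -1.3112 rad/s, eef=0.3090 0.3828 0.4655 m, trq=-0.6681 5.6505 -2.3209 0.2022 N·m.
t=0.9000 s (step 60): θ=0.2308 -2.2875 -0.3614 -2.2974 rad, dq=0.0034 0.1678 -0.2783 -1.1891 rad/s, eef=0.2887 0.3602 0.4607 m, trq=-0.6919 5.4887 -2.3107 0.3067 N·m.
t=0.9750 s (step 65): θ=0.2316 -2.2673 -0.3831 -2.3824 rad, dq=0.0190 0.3657 -0.3012 -1.0823 rad/s, eef=0.2715 0.3388 0.4589 m, trq=-0.7556 5.3647 -2.2650 0.3996 N·m.
t=1.0500 s (step 70): θ=0.2335 -2.2331 -0.4065 -2.4600 rad, dq=0.0337 0.5426 -0.3257 -0.9894 rad/s, eef=0.2570 0.3186 0.4595 m, trq=-0.8804 5.2696 -2.1979 0.4823 N·m.
t=1.1250 s (step 75): θ=0.2361 -2.1863 -0.4316 -2.5311 rad, dq=0.0405 0.7014 -0.3478 -0.9100 rad/s, eef=0.2448 0.2998 0.4619 m, trq=-1.0411 5.2068 -2.1002 0.5560 N·m.
t=1.2000 s (step 80): θ=0.2388 -2.1281 -0.4580 -2.5968 rad, dq=0.0344 0.8462 -0.3632 -0.8435 rad/s, eef=0.2343 0.2825 0.4656 m, trq=-1.2219 5.1737 -1.9672 0.6208 N·m.
t=1.2750 s (step 85): θ=0.2405 -2.0595 -0.4853 -2.6580 rad, dq=0.0188 0.9777 -0.3772 -0.7889 rad/s, eef=0.2250 0.2666 0.4703 m, trq=-1.4302 5.1584 -1.8050 0.6762 N·m.
t=1.3500 s (step 90): θ=0.2407 -1.9815 -0.5138 -2.7155 rad, dq=-0.0031 1.0973 -0.3984 -0.7450 rad/s, eef=0.2166 0.2521 0.4759 m, trq=-1.6680 5.1463 -1.6163 0.7214 N·m.
t=1.4100 s (step 94): θ=0.2394 -1.9129 -0.5378 -2.7593 rad, dq=-0.0341 1.1885 -0.4117 -0.7184 rad/s, eef=0.2102 0.2415 0.4808 m.
final eef position (m): 0.2102 0.2415 0.4808
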